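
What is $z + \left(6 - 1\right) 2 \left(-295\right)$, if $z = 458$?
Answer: $-2492$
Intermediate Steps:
$z + \left(6 - 1\right) 2 \left(-295\right) = 458 + \left(6 - 1\right) 2 \left(-295\right) = 458 + 5 \cdot 2 \left(-295\right) = 458 + 10 \left(-295\right) = 458 - 2950 = -2492$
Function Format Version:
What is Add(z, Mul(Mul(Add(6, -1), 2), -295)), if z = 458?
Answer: -2492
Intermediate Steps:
Add(z, Mul(Mul(Add(6, -1), 2), -295)) = Add(458, Mul(Mul(Add(6, -1), 2), -295)) = Add(458, Mul(Mul(5, 2), -295)) = Add(458, Mul(10, -295)) = Add(458, -2950) = -2492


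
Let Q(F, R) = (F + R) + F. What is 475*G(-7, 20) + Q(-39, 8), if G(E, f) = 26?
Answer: 12280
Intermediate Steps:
Q(F, R) = R + 2*F
475*G(-7, 20) + Q(-39, 8) = 475*26 + (8 + 2*(-39)) = 12350 + (8 - 78) = 12350 - 70 = 12280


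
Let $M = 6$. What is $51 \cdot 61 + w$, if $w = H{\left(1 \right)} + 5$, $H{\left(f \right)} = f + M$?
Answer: $3123$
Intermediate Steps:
$H{\left(f \right)} = 6 + f$ ($H{\left(f \right)} = f + 6 = 6 + f$)
$w = 12$ ($w = \left(6 + 1\right) + 5 = 7 + 5 = 12$)
$51 \cdot 61 + w = 51 \cdot 61 + 12 = 3111 + 12 = 3123$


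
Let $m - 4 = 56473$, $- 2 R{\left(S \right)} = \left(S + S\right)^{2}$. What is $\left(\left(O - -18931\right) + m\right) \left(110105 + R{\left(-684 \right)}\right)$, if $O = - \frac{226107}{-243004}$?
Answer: $- \frac{15128977260420573}{243004} \approx -6.2258 \cdot 10^{10}$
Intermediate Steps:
$R{\left(S \right)} = - 2 S^{2}$ ($R{\left(S \right)} = - \frac{\left(S + S\right)^{2}}{2} = - \frac{\left(2 S\right)^{2}}{2} = - \frac{4 S^{2}}{2} = - 2 S^{2}$)
$O = \frac{226107}{243004}$ ($O = \left(-226107\right) \left(- \frac{1}{243004}\right) = \frac{226107}{243004} \approx 0.93047$)
$m = 56477$ ($m = 4 + 56473 = 56477$)
$\left(\left(O - -18931\right) + m\right) \left(110105 + R{\left(-684 \right)}\right) = \left(\left(\frac{226107}{243004} - -18931\right) + 56477\right) \left(110105 - 2 \left(-684\right)^{2}\right) = \left(\left(\frac{226107}{243004} + 18931\right) + 56477\right) \left(110105 - 935712\right) = \left(\frac{4600534831}{243004} + 56477\right) \left(110105 - 935712\right) = \frac{18324671739}{243004} \left(-825607\right) = - \frac{15128977260420573}{243004}$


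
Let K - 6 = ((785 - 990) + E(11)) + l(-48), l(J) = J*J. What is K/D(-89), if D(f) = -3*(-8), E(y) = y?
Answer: 529/6 ≈ 88.167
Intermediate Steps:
l(J) = J²
D(f) = 24
K = 2116 (K = 6 + (((785 - 990) + 11) + (-48)²) = 6 + ((-205 + 11) + 2304) = 6 + (-194 + 2304) = 6 + 2110 = 2116)
K/D(-89) = 2116/24 = 2116*(1/24) = 529/6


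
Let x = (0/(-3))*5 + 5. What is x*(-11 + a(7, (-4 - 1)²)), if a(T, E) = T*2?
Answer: 15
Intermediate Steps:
x = 5 (x = (0*(-⅓))*5 + 5 = 0*5 + 5 = 0 + 5 = 5)
a(T, E) = 2*T
x*(-11 + a(7, (-4 - 1)²)) = 5*(-11 + 2*7) = 5*(-11 + 14) = 5*3 = 15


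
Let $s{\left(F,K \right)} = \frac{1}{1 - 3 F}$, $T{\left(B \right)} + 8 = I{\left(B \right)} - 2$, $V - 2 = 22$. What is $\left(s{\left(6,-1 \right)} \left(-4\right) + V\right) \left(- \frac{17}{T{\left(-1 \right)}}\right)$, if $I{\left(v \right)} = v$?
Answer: $\frac{412}{11} \approx 37.455$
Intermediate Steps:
$V = 24$ ($V = 2 + 22 = 24$)
$T{\left(B \right)} = -10 + B$ ($T{\left(B \right)} = -8 + \left(B - 2\right) = -8 + \left(-2 + B\right) = -10 + B$)
$\left(s{\left(6,-1 \right)} \left(-4\right) + V\right) \left(- \frac{17}{T{\left(-1 \right)}}\right) = \left(- \frac{1}{-1 + 3 \cdot 6} \left(-4\right) + 24\right) \left(- \frac{17}{-10 - 1}\right) = \left(- \frac{1}{-1 + 18} \left(-4\right) + 24\right) \left(- \frac{17}{-11}\right) = \left(- \frac{1}{17} \left(-4\right) + 24\right) \left(\left(-17\right) \left(- \frac{1}{11}\right)\right) = \left(\left(-1\right) \frac{1}{17} \left(-4\right) + 24\right) \frac{17}{11} = \left(\left(- \frac{1}{17}\right) \left(-4\right) + 24\right) \frac{17}{11} = \left(\frac{4}{17} + 24\right) \frac{17}{11} = \frac{412}{17} \cdot \frac{17}{11} = \frac{412}{11}$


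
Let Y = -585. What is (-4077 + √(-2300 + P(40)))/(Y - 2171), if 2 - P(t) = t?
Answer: 4077/2756 - I*√2338/2756 ≈ 1.4793 - 0.017545*I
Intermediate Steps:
P(t) = 2 - t
(-4077 + √(-2300 + P(40)))/(Y - 2171) = (-4077 + √(-2300 + (2 - 1*40)))/(-585 - 2171) = (-4077 + √(-2300 + (2 - 40)))/(-2756) = (-4077 + √(-2300 - 38))*(-1/2756) = (-4077 + √(-2338))*(-1/2756) = (-4077 + I*√2338)*(-1/2756) = 4077/2756 - I*√2338/2756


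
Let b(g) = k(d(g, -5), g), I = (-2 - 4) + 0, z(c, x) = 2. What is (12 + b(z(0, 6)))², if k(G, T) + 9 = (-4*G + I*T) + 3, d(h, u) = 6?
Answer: 900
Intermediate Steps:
I = -6 (I = -6 + 0 = -6)
k(G, T) = -6 - 6*T - 4*G (k(G, T) = -9 + ((-4*G - 6*T) + 3) = -9 + ((-6*T - 4*G) + 3) = -9 + (3 - 6*T - 4*G) = -6 - 6*T - 4*G)
b(g) = -30 - 6*g (b(g) = -6 - 6*g - 4*6 = -6 - 6*g - 24 = -30 - 6*g)
(12 + b(z(0, 6)))² = (12 + (-30 - 6*2))² = (12 + (-30 - 12))² = (12 - 42)² = (-30)² = 900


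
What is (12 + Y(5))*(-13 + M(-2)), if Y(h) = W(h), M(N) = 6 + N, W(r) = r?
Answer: -153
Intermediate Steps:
Y(h) = h
(12 + Y(5))*(-13 + M(-2)) = (12 + 5)*(-13 + (6 - 2)) = 17*(-13 + 4) = 17*(-9) = -153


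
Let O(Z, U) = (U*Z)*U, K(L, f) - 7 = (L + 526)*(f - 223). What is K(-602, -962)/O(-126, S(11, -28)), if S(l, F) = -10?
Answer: -90067/12600 ≈ -7.1482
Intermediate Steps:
K(L, f) = 7 + (-223 + f)*(526 + L) (K(L, f) = 7 + (L + 526)*(f - 223) = 7 + (526 + L)*(-223 + f) = 7 + (-223 + f)*(526 + L))
O(Z, U) = Z*U**2
K(-602, -962)/O(-126, S(11, -28)) = (-117291 - 223*(-602) + 526*(-962) - 602*(-962))/((-126*(-10)**2)) = (-117291 + 134246 - 506012 + 579124)/((-126*100)) = 90067/(-12600) = 90067*(-1/12600) = -90067/12600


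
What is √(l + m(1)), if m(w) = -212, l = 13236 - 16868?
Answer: 62*I ≈ 62.0*I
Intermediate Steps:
l = -3632
√(l + m(1)) = √(-3632 - 212) = √(-3844) = 62*I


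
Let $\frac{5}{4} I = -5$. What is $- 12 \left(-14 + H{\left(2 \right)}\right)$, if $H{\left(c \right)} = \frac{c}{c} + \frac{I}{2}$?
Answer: $180$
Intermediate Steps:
$I = -4$ ($I = \frac{4}{5} \left(-5\right) = -4$)
$H{\left(c \right)} = -1$ ($H{\left(c \right)} = \frac{c}{c} - \frac{4}{2} = 1 - 2 = -1$)
$- 12 \left(-14 + H{\left(2 \right)}\right) = - 12 \left(-14 - 1\right) = \left(-12\right) \left(-15\right) = 180$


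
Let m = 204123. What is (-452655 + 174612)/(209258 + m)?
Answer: -278043/413381 ≈ -0.67261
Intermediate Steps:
(-452655 + 174612)/(209258 + m) = (-452655 + 174612)/(209258 + 204123) = -278043/413381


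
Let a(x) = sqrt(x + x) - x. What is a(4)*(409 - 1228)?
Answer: 3276 - 1638*sqrt(2) ≈ 959.52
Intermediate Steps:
a(x) = -x + sqrt(2)*sqrt(x) (a(x) = sqrt(2*x) - x = sqrt(2)*sqrt(x) - x = -x + sqrt(2)*sqrt(x))
a(4)*(409 - 1228) = (-1*4 + sqrt(2)*sqrt(4))*(409 - 1228) = (-4 + sqrt(2)*2)*(-819) = (-4 + 2*sqrt(2))*(-819) = 3276 - 1638*sqrt(2)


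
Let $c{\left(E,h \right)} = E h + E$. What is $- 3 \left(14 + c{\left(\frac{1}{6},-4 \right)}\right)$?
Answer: $- \frac{81}{2} \approx -40.5$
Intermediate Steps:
$c{\left(E,h \right)} = E + E h$
$- 3 \left(14 + c{\left(\frac{1}{6},-4 \right)}\right) = - 3 \left(14 + \frac{1 - 4}{6}\right) = - 3 \left(14 + \frac{1}{6} \left(-3\right)\right) = - 3 \left(14 - \frac{1}{2}\right) = \left(-3\right) \frac{27}{2} = - \frac{81}{2}$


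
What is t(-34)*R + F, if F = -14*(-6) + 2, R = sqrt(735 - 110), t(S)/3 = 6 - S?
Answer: 3086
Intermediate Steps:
t(S) = 18 - 3*S (t(S) = 3*(6 - S) = 18 - 3*S)
R = 25 (R = sqrt(625) = 25)
F = 86 (F = 84 + 2 = 86)
t(-34)*R + F = (18 - 3*(-34))*25 + 86 = (18 + 102)*25 + 86 = 120*25 + 86 = 3000 + 86 = 3086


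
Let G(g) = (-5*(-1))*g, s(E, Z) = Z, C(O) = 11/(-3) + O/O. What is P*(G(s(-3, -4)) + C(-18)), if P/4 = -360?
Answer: 32640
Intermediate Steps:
C(O) = -8/3 (C(O) = 11*(-⅓) + 1 = -11/3 + 1 = -8/3)
P = -1440 (P = 4*(-360) = -1440)
G(g) = 5*g
P*(G(s(-3, -4)) + C(-18)) = -1440*(5*(-4) - 8/3) = -1440*(-20 - 8/3) = -1440*(-68/3) = 32640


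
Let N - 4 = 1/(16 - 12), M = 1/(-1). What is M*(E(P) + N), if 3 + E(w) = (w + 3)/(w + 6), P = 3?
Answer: -23/12 ≈ -1.9167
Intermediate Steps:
M = -1
E(w) = -3 + (3 + w)/(6 + w) (E(w) = -3 + (w + 3)/(w + 6) = -3 + (3 + w)/(6 + w))
N = 17/4 (N = 4 + 1/(16 - 12) = 4 + 1/4 = 4 + ¼ = 17/4 ≈ 4.2500)
M*(E(P) + N) = -((-15 - 2*3)/(6 + 3) + 17/4) = -((-15 - 6)/9 + 17/4) = -((⅑)*(-21) + 17/4) = -(-7/3 + 17/4) = -1*23/12 = -23/12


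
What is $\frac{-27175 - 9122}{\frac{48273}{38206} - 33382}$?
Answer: $\frac{1386763182}{1275344419} \approx 1.0874$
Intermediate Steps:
$\frac{-27175 - 9122}{\frac{48273}{38206} - 33382} = - \frac{36297}{48273 \cdot \frac{1}{38206} - 33382} = - \frac{36297}{\frac{48273}{38206} - 33382} = - \frac{36297}{- \frac{1275344419}{38206}} = \left(-36297\right) \left(- \frac{38206}{1275344419}\right) = \frac{1386763182}{1275344419}$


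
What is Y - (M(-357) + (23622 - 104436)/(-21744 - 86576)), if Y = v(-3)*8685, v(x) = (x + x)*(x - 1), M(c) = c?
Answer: 11308405113/54160 ≈ 2.0880e+5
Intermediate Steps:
v(x) = 2*x*(-1 + x) (v(x) = (2*x)*(-1 + x) = 2*x*(-1 + x))
Y = 208440 (Y = (2*(-3)*(-1 - 3))*8685 = (2*(-3)*(-4))*8685 = 24*8685 = 208440)
Y - (M(-357) + (23622 - 104436)/(-21744 - 86576)) = 208440 - (-357 + (23622 - 104436)/(-21744 - 86576)) = 208440 - (-357 - 80814/(-108320)) = 208440 - (-357 - 80814*(-1/108320)) = 208440 - (-357 + 40407/54160) = 208440 - 1*(-19294713/54160) = 208440 + 19294713/54160 = 11308405113/54160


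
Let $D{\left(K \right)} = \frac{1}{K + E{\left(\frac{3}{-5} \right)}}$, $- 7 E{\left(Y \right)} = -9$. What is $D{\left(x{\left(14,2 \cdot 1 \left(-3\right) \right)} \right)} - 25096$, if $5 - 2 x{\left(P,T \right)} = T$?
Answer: $- \frac{2384106}{95} \approx -25096.0$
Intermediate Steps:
$E{\left(Y \right)} = \frac{9}{7}$ ($E{\left(Y \right)} = \left(- \frac{1}{7}\right) \left(-9\right) = \frac{9}{7}$)
$x{\left(P,T \right)} = \frac{5}{2} - \frac{T}{2}$
$D{\left(K \right)} = \frac{1}{\frac{9}{7} + K}$ ($D{\left(K \right)} = \frac{1}{K + \frac{9}{7}} = \frac{1}{\frac{9}{7} + K}$)
$D{\left(x{\left(14,2 \cdot 1 \left(-3\right) \right)} \right)} - 25096 = \frac{7}{9 + 7 \left(\frac{5}{2} - \frac{2 \cdot 1 \left(-3\right)}{2}\right)} - 25096 = \frac{7}{9 + 7 \left(\frac{5}{2} - \frac{2 \left(-3\right)}{2}\right)} - 25096 = \frac{7}{9 + 7 \left(\frac{5}{2} - -3\right)} - 25096 = \frac{7}{9 + 7 \left(\frac{5}{2} + 3\right)} - 25096 = \frac{7}{9 + 7 \cdot \frac{11}{2}} - 25096 = \frac{7}{9 + \frac{77}{2}} - 25096 = \frac{7}{\frac{95}{2}} - 25096 = 7 \cdot \frac{2}{95} - 25096 = \frac{14}{95} - 25096 = - \frac{2384106}{95}$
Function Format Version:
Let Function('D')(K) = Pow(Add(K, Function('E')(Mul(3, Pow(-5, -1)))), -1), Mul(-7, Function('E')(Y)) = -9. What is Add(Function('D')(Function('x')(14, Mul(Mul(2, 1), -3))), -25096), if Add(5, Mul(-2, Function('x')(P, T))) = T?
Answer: Rational(-2384106, 95) ≈ -25096.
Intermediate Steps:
Function('E')(Y) = Rational(9, 7) (Function('E')(Y) = Mul(Rational(-1, 7), -9) = Rational(9, 7))
Function('x')(P, T) = Add(Rational(5, 2), Mul(Rational(-1, 2), T))
Function('D')(K) = Pow(Add(Rational(9, 7), K), -1) (Function('D')(K) = Pow(Add(K, Rational(9, 7)), -1) = Pow(Add(Rational(9, 7), K), -1))
Add(Function('D')(Function('x')(14, Mul(Mul(2, 1), -3))), -25096) = Add(Mul(7, Pow(Add(9, Mul(7, Add(Rational(5, 2), Mul(Rational(-1, 2), Mul(Mul(2, 1), -3))))), -1)), -25096) = Add(Mul(7, Pow(Add(9, Mul(7, Add(Rational(5, 2), Mul(Rational(-1, 2), Mul(2, -3))))), -1)), -25096) = Add(Mul(7, Pow(Add(9, Mul(7, Add(Rational(5, 2), Mul(Rational(-1, 2), -6)))), -1)), -25096) = Add(Mul(7, Pow(Add(9, Mul(7, Add(Rational(5, 2), 3))), -1)), -25096) = Add(Mul(7, Pow(Add(9, Mul(7, Rational(11, 2))), -1)), -25096) = Add(Mul(7, Pow(Add(9, Rational(77, 2)), -1)), -25096) = Add(Mul(7, Pow(Rational(95, 2), -1)), -25096) = Add(Mul(7, Rational(2, 95)), -25096) = Add(Rational(14, 95), -25096) = Rational(-2384106, 95)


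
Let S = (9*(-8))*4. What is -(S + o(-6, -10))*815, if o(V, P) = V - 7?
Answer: 245315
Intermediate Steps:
o(V, P) = -7 + V
S = -288 (S = -72*4 = -288)
-(S + o(-6, -10))*815 = -(-288 + (-7 - 6))*815 = -(-288 - 13)*815 = -(-301)*815 = -1*(-245315) = 245315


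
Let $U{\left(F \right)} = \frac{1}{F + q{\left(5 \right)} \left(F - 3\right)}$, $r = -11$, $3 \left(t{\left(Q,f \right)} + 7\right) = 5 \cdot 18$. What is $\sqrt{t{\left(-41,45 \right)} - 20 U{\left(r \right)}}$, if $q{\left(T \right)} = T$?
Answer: $\frac{\sqrt{1883}}{9} \approx 4.8215$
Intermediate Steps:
$t{\left(Q,f \right)} = 23$ ($t{\left(Q,f \right)} = -7 + \frac{5 \cdot 18}{3} = -7 + \frac{1}{3} \cdot 90 = -7 + 30 = 23$)
$U{\left(F \right)} = \frac{1}{-15 + 6 F}$ ($U{\left(F \right)} = \frac{1}{F + 5 \left(F - 3\right)} = \frac{1}{F + 5 \left(-3 + F\right)} = \frac{1}{F + \left(-15 + 5 F\right)} = \frac{1}{-15 + 6 F}$)
$\sqrt{t{\left(-41,45 \right)} - 20 U{\left(r \right)}} = \sqrt{23 - 20 \frac{1}{3 \left(-5 + 2 \left(-11\right)\right)}} = \sqrt{23 - 20 \frac{1}{3 \left(-5 - 22\right)}} = \sqrt{23 - 20 \frac{1}{3 \left(-27\right)}} = \sqrt{23 - 20 \cdot \frac{1}{3} \left(- \frac{1}{27}\right)} = \sqrt{23 - - \frac{20}{81}} = \sqrt{23 + \frac{20}{81}} = \sqrt{\frac{1883}{81}} = \frac{\sqrt{1883}}{9}$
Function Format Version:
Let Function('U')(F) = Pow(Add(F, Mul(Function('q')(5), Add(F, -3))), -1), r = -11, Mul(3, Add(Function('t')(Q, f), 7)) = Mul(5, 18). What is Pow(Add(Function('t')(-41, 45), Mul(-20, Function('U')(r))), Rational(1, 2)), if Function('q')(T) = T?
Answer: Mul(Rational(1, 9), Pow(1883, Rational(1, 2))) ≈ 4.8215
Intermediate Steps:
Function('t')(Q, f) = 23 (Function('t')(Q, f) = Add(-7, Mul(Rational(1, 3), Mul(5, 18))) = Add(-7, Mul(Rational(1, 3), 90)) = Add(-7, 30) = 23)
Function('U')(F) = Pow(Add(-15, Mul(6, F)), -1) (Function('U')(F) = Pow(Add(F, Mul(5, Add(F, -3))), -1) = Pow(Add(F, Mul(5, Add(-3, F))), -1) = Pow(Add(F, Add(-15, Mul(5, F))), -1) = Pow(Add(-15, Mul(6, F)), -1))
Pow(Add(Function('t')(-41, 45), Mul(-20, Function('U')(r))), Rational(1, 2)) = Pow(Add(23, Mul(-20, Mul(Rational(1, 3), Pow(Add(-5, Mul(2, -11)), -1)))), Rational(1, 2)) = Pow(Add(23, Mul(-20, Mul(Rational(1, 3), Pow(Add(-5, -22), -1)))), Rational(1, 2)) = Pow(Add(23, Mul(-20, Mul(Rational(1, 3), Pow(-27, -1)))), Rational(1, 2)) = Pow(Add(23, Mul(-20, Mul(Rational(1, 3), Rational(-1, 27)))), Rational(1, 2)) = Pow(Add(23, Mul(-20, Rational(-1, 81))), Rational(1, 2)) = Pow(Add(23, Rational(20, 81)), Rational(1, 2)) = Pow(Rational(1883, 81), Rational(1, 2)) = Mul(Rational(1, 9), Pow(1883, Rational(1, 2)))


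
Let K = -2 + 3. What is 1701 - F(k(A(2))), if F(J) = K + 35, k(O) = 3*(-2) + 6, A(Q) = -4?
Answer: 1665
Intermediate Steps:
K = 1
k(O) = 0 (k(O) = -6 + 6 = 0)
F(J) = 36 (F(J) = 1 + 35 = 36)
1701 - F(k(A(2))) = 1701 - 1*36 = 1701 - 36 = 1665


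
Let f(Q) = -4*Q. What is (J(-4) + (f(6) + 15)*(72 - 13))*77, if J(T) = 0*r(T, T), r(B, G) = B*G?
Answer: -40887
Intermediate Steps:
J(T) = 0 (J(T) = 0*(T*T) = 0*T**2 = 0)
(J(-4) + (f(6) + 15)*(72 - 13))*77 = (0 + (-4*6 + 15)*(72 - 13))*77 = (0 + (-24 + 15)*59)*77 = (0 - 9*59)*77 = (0 - 531)*77 = -531*77 = -40887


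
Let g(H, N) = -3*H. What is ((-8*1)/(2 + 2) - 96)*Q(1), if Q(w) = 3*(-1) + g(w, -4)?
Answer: 588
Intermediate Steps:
Q(w) = -3 - 3*w (Q(w) = 3*(-1) - 3*w = -3 - 3*w)
((-8*1)/(2 + 2) - 96)*Q(1) = ((-8*1)/(2 + 2) - 96)*(-3 - 3*1) = (-8/4 - 96)*(-3 - 3) = (-8*¼ - 96)*(-6) = (-2 - 96)*(-6) = -98*(-6) = 588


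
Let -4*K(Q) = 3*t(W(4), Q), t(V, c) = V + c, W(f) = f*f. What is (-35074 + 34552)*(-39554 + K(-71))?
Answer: 41251311/2 ≈ 2.0626e+7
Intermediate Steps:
W(f) = f²
K(Q) = -12 - 3*Q/4 (K(Q) = -3*(4² + Q)/4 = -3*(16 + Q)/4 = -(48 + 3*Q)/4 = -12 - 3*Q/4)
(-35074 + 34552)*(-39554 + K(-71)) = (-35074 + 34552)*(-39554 + (-12 - ¾*(-71))) = -522*(-39554 + (-12 + 213/4)) = -522*(-39554 + 165/4) = -522*(-158051/4) = 41251311/2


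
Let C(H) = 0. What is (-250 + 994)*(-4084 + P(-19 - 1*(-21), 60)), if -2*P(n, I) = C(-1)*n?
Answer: -3038496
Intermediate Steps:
P(n, I) = 0 (P(n, I) = -0*n = -1/2*0 = 0)
(-250 + 994)*(-4084 + P(-19 - 1*(-21), 60)) = (-250 + 994)*(-4084 + 0) = 744*(-4084) = -3038496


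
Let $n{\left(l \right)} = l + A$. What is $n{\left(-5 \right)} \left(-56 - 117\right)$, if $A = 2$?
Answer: $519$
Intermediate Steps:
$n{\left(l \right)} = 2 + l$ ($n{\left(l \right)} = l + 2 = 2 + l$)
$n{\left(-5 \right)} \left(-56 - 117\right) = \left(2 - 5\right) \left(-56 - 117\right) = \left(-3\right) \left(-173\right) = 519$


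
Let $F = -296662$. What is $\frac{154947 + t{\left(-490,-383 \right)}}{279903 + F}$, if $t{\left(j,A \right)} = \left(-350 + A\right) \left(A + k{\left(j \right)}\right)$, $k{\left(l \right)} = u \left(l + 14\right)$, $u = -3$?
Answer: $\frac{611038}{16759} \approx 36.46$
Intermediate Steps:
$k{\left(l \right)} = -42 - 3 l$ ($k{\left(l \right)} = - 3 \left(l + 14\right) = - 3 \left(14 + l\right) = -42 - 3 l$)
$t{\left(j,A \right)} = \left(-350 + A\right) \left(-42 + A - 3 j\right)$ ($t{\left(j,A \right)} = \left(-350 + A\right) \left(A - \left(42 + 3 j\right)\right) = \left(-350 + A\right) \left(-42 + A - 3 j\right)$)
$\frac{154947 + t{\left(-490,-383 \right)}}{279903 + F} = \frac{154947 + \left(14700 + \left(-383\right)^{2} - -150136 + 1050 \left(-490\right) - \left(-1149\right) \left(-490\right)\right)}{279903 - 296662} = \frac{154947 + \left(14700 + 146689 + 150136 - 514500 - 563010\right)}{-16759} = \left(154947 - 765985\right) \left(- \frac{1}{16759}\right) = \left(-611038\right) \left(- \frac{1}{16759}\right) = \frac{611038}{16759}$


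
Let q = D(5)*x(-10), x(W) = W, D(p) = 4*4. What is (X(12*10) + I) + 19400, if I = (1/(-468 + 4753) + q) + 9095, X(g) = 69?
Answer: 121711141/4285 ≈ 28404.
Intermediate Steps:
D(p) = 16
q = -160 (q = 16*(-10) = -160)
I = 38286476/4285 (I = (1/(-468 + 4753) - 160) + 9095 = (1/4285 - 160) + 9095 = -685599/4285 + 9095 = 38286476/4285 ≈ 8935.0)
(X(12*10) + I) + 19400 = (69 + 38286476/4285) + 19400 = 38582141/4285 + 19400 = 121711141/4285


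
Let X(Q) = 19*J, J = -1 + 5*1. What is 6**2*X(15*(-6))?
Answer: 2736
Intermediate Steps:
J = 4 (J = -1 + 5 = 4)
X(Q) = 76 (X(Q) = 19*4 = 76)
6**2*X(15*(-6)) = 6**2*76 = 36*76 = 2736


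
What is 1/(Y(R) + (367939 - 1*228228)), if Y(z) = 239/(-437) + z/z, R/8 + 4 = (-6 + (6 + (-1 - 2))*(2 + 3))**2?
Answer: 437/61053905 ≈ 7.1576e-6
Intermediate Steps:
R = 616 (R = -32 + 8*(-6 + (6 + (-1 - 2))*(2 + 3))**2 = -32 + 8*(-6 + (6 - 3)*5)**2 = -32 + 8*(-6 + 3*5)**2 = -32 + 8*(-6 + 15)**2 = -32 + 8*9**2 = -32 + 8*81 = -32 + 648 = 616)
Y(z) = 198/437 (Y(z) = 239*(-1/437) + 1 = -239/437 + 1 = 198/437)
1/(Y(R) + (367939 - 1*228228)) = 1/(198/437 + (367939 - 1*228228)) = 1/(198/437 + (367939 - 228228)) = 1/(198/437 + 139711) = 1/(61053905/437) = 437/61053905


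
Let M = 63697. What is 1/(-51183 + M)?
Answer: 1/12514 ≈ 7.9911e-5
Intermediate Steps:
1/(-51183 + M) = 1/(-51183 + 63697) = 1/12514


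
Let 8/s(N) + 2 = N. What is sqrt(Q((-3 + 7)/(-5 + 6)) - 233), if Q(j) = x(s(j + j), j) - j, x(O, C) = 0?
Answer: I*sqrt(237) ≈ 15.395*I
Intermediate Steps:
s(N) = 8/(-2 + N)
Q(j) = -j (Q(j) = 0 - j = -j)
sqrt(Q((-3 + 7)/(-5 + 6)) - 233) = sqrt(-(-3 + 7)/(-5 + 6) - 233) = sqrt(-4/1 - 233) = sqrt(-4 - 233) = sqrt(-237) = I*sqrt(237)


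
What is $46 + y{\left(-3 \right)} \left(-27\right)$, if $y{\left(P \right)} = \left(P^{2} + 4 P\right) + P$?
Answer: $208$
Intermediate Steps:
$y{\left(P \right)} = P^{2} + 5 P$
$46 + y{\left(-3 \right)} \left(-27\right) = 46 + - 3 \left(5 - 3\right) \left(-27\right) = 46 + \left(-3\right) 2 \left(-27\right) = 46 - -162 = 46 + 162 = 208$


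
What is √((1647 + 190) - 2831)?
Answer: I*√994 ≈ 31.528*I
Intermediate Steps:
√((1647 + 190) - 2831) = √(1837 - 2831) = √(-994) = I*√994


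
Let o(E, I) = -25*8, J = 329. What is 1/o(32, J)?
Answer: -1/200 ≈ -0.0050000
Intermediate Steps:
o(E, I) = -200
1/o(32, J) = 1/(-200) = -1/200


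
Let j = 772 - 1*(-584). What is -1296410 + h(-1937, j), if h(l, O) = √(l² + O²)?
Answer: -1296410 + 17*√19345 ≈ -1.2940e+6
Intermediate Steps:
j = 1356 (j = 772 + 584 = 1356)
h(l, O) = √(O² + l²)
-1296410 + h(-1937, j) = -1296410 + √(1356² + (-1937)²) = -1296410 + √(1838736 + 3751969) = -1296410 + √5590705 = -1296410 + 17*√19345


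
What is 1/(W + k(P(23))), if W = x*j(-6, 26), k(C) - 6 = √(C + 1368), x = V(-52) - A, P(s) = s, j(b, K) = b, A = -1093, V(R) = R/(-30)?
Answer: -12620/82814813 - 25*√1391/1076592569 ≈ -0.00015325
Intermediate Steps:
V(R) = -R/30 (V(R) = R*(-1/30) = -R/30)
x = 16421/15 (x = -1/30*(-52) - 1*(-1093) = 26/15 + 1093 = 16421/15 ≈ 1094.7)
k(C) = 6 + √(1368 + C) (k(C) = 6 + √(C + 1368) = 6 + √(1368 + C))
W = -32842/5 (W = (16421/15)*(-6) = -32842/5 ≈ -6568.4)
1/(W + k(P(23))) = 1/(-32842/5 + (6 + √(1368 + 23))) = 1/(-32842/5 + (6 + √1391)) = 1/(-32812/5 + √1391)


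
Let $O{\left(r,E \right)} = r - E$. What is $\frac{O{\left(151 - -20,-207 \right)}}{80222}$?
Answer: $\frac{189}{40111} \approx 0.0047119$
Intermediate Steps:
$\frac{O{\left(151 - -20,-207 \right)}}{80222} = \frac{\left(151 - -20\right) - -207}{80222} = \left(\left(151 + 20\right) + 207\right) \frac{1}{80222} = \left(171 + 207\right) \frac{1}{80222} = 378 \cdot \frac{1}{80222} = \frac{189}{40111}$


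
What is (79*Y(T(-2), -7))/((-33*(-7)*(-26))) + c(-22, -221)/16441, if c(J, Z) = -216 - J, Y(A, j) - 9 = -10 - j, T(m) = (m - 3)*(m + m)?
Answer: -1493033/16457441 ≈ -0.090721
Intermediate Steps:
T(m) = 2*m*(-3 + m) (T(m) = (-3 + m)*(2*m) = 2*m*(-3 + m))
Y(A, j) = -1 - j (Y(A, j) = 9 + (-10 - j) = -1 - j)
(79*Y(T(-2), -7))/((-33*(-7)*(-26))) + c(-22, -221)/16441 = (79*(-1 - 1*(-7)))/((-33*(-7)*(-26))) + (-216 - 1*(-22))/16441 = (79*(-1 + 7))/((231*(-26))) + (-216 + 22)*(1/16441) = (79*6)/(-6006) - 194*1/16441 = 474*(-1/6006) - 194/16441 = -79/1001 - 194/16441 = -1493033/16457441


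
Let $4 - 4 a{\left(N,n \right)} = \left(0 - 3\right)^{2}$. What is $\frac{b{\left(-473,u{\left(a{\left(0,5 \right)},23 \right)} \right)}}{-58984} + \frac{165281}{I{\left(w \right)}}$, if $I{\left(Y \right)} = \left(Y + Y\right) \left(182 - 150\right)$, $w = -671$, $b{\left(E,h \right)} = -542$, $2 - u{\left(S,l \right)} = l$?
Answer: $- \frac{1215707357}{316626112} \approx -3.8396$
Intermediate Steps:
$a{\left(N,n \right)} = - \frac{5}{4}$ ($a{\left(N,n \right)} = 1 - \frac{\left(0 - 3\right)^{2}}{4} = 1 - \frac{\left(-3\right)^{2}}{4} = 1 - \frac{9}{4} = - \frac{5}{4}$)
$u{\left(S,l \right)} = 2 - l$
$I{\left(Y \right)} = 64 Y$ ($I{\left(Y \right)} = 2 Y 32 = 64 Y$)
$\frac{b{\left(-473,u{\left(a{\left(0,5 \right)},23 \right)} \right)}}{-58984} + \frac{165281}{I{\left(w \right)}} = - \frac{542}{-58984} + \frac{165281}{64 \left(-671\right)} = \left(-542\right) \left(- \frac{1}{58984}\right) + \frac{165281}{-42944} = \frac{271}{29492} + 165281 \left(- \frac{1}{42944}\right) = \frac{271}{29492} - \frac{165281}{42944} = - \frac{1215707357}{316626112}$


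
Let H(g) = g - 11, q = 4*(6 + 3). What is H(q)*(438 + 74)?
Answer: 12800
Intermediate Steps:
q = 36 (q = 4*9 = 36)
H(g) = -11 + g
H(q)*(438 + 74) = (-11 + 36)*(438 + 74) = 25*512 = 12800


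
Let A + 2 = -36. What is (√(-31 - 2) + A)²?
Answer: (38 - I*√33)² ≈ 1411.0 - 436.59*I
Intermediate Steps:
A = -38 (A = -2 - 36 = -38)
(√(-31 - 2) + A)² = (√(-31 - 2) - 38)² = (√(-33) - 38)² = (I*√33 - 38)² = (-38 + I*√33)²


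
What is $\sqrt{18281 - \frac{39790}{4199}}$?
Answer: $\frac{3 \sqrt{35795135519}}{4199} \approx 135.17$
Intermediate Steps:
$\sqrt{18281 - \frac{39790}{4199}} = \sqrt{\frac{76722129}{4199}} = \frac{3 \sqrt{35795135519}}{4199}$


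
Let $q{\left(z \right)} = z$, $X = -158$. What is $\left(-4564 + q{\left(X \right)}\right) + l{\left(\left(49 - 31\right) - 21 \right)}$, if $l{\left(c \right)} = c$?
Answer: $-4725$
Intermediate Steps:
$\left(-4564 + q{\left(X \right)}\right) + l{\left(\left(49 - 31\right) - 21 \right)} = \left(-4564 - 158\right) + \left(\left(49 - 31\right) - 21\right) = -4722 + \left(18 - 21\right) = -4722 - 3 = -4725$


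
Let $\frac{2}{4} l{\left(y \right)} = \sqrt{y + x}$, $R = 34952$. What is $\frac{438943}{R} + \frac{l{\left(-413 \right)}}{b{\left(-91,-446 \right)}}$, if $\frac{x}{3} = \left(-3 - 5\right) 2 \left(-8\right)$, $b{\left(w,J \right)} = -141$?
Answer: $\frac{438943}{34952} - \frac{2 i \sqrt{29}}{141} \approx 12.558 - 0.076385 i$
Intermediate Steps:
$x = 384$ ($x = 3 \left(-3 - 5\right) 2 \left(-8\right) = 3 \left(-8\right) 2 \left(-8\right) = 3 \left(\left(-16\right) \left(-8\right)\right) = 3 \cdot 128 = 384$)
$l{\left(y \right)} = 2 \sqrt{384 + y}$ ($l{\left(y \right)} = 2 \sqrt{y + 384} = 2 \sqrt{384 + y}$)
$\frac{438943}{R} + \frac{l{\left(-413 \right)}}{b{\left(-91,-446 \right)}} = \frac{438943}{34952} + \frac{2 \sqrt{384 - 413}}{-141} = 438943 \cdot \frac{1}{34952} + 2 \sqrt{-29} \left(- \frac{1}{141}\right) = \frac{438943}{34952} + 2 i \sqrt{29} \left(- \frac{1}{141}\right) = \frac{438943}{34952} - \frac{2 i \sqrt{29}}{141}$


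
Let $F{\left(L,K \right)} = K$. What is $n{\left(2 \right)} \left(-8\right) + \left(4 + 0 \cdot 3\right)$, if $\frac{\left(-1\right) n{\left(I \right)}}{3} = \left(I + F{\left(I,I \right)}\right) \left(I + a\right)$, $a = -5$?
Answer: $-284$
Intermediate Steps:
$n{\left(I \right)} = - 6 I \left(-5 + I\right)$ ($n{\left(I \right)} = - 3 \left(I + I\right) \left(I - 5\right) = - 3 \cdot 2 I \left(-5 + I\right) = - 6 I \left(-5 + I\right)$)
$n{\left(2 \right)} \left(-8\right) + \left(4 + 0 \cdot 3\right) = 6 \cdot 2 \left(5 - 2\right) \left(-8\right) + \left(4 + 0 \cdot 3\right) = 6 \cdot 2 \left(5 - 2\right) \left(-8\right) + \left(4 + 0\right) = 6 \cdot 2 \cdot 3 \left(-8\right) + 4 = 36 \left(-8\right) + 4 = -288 + 4 = -284$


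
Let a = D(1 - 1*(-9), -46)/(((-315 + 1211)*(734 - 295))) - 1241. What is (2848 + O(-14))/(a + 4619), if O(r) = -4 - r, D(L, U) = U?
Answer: 562088576/664357993 ≈ 0.84606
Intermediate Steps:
a = -244069975/196672 (a = -46*1/((-315 + 1211)*(734 - 295)) - 1241 = -46/(896*439) - 1241 = -46/393344 - 1241 = -46*1/393344 - 1241 = -23/196672 - 1241 = -244069975/196672 ≈ -1241.0)
(2848 + O(-14))/(a + 4619) = (2848 + (-4 - 1*(-14)))/(-244069975/196672 + 4619) = (2848 + (-4 + 14))/(664357993/196672) = (2848 + 10)*(196672/664357993) = 2858*(196672/664357993) = 562088576/664357993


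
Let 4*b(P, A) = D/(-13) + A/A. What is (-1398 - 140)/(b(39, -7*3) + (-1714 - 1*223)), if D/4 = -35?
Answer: 79976/100571 ≈ 0.79522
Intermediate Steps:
D = -140 (D = 4*(-35) = -140)
b(P, A) = 153/52 (b(P, A) = (-140/(-13) + A/A)/4 = (-140*(-1/13) + 1)/4 = (140/13 + 1)/4 = (1/4)*(153/13) = 153/52)
(-1398 - 140)/(b(39, -7*3) + (-1714 - 1*223)) = (-1398 - 140)/(153/52 + (-1714 - 1*223)) = -1538/(153/52 + (-1714 - 223)) = -1538/(153/52 - 1937) = -1538/(-100571/52) = -1538*(-52/100571) = 79976/100571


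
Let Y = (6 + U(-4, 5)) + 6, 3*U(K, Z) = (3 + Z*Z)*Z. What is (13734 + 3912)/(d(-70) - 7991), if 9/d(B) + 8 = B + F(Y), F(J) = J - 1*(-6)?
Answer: -705840/319667 ≈ -2.2080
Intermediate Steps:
U(K, Z) = Z*(3 + Z**2)/3 (U(K, Z) = ((3 + Z*Z)*Z)/3 = ((3 + Z**2)*Z)/3 = (Z*(3 + Z**2))/3 = Z*(3 + Z**2)/3)
Y = 176/3 (Y = (6 + (5 + (1/3)*5**3)) + 6 = (6 + (5 + (1/3)*125)) + 6 = (6 + (5 + 125/3)) + 6 = (6 + 140/3) + 6 = 158/3 + 6 = 176/3 ≈ 58.667)
F(J) = 6 + J (F(J) = J + 6 = 6 + J)
d(B) = 9/(170/3 + B) (d(B) = 9/(-8 + (B + (6 + 176/3))) = 9/(-8 + (B + 194/3)) = 9/(-8 + (194/3 + B)) = 9/(170/3 + B))
(13734 + 3912)/(d(-70) - 7991) = (13734 + 3912)/(27/(170 + 3*(-70)) - 7991) = 17646/(27/(170 - 210) - 7991) = 17646/(27/(-40) - 7991) = 17646/(27*(-1/40) - 7991) = 17646/(-27/40 - 7991) = 17646/(-319667/40) = 17646*(-40/319667) = -705840/319667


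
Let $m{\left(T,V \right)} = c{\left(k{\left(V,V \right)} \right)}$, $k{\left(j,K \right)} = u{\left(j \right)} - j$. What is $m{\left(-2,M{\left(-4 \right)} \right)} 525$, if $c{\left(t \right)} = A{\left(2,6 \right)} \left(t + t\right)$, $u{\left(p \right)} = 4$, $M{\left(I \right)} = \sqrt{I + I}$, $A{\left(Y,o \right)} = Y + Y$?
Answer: $16800 - 8400 i \sqrt{2} \approx 16800.0 - 11879.0 i$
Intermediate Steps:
$A{\left(Y,o \right)} = 2 Y$
$M{\left(I \right)} = \sqrt{2} \sqrt{I}$ ($M{\left(I \right)} = \sqrt{2 I} = \sqrt{2} \sqrt{I}$)
$k{\left(j,K \right)} = 4 - j$
$c{\left(t \right)} = 8 t$ ($c{\left(t \right)} = 2 \cdot 2 \left(t + t\right) = 4 \cdot 2 t = 8 t$)
$m{\left(T,V \right)} = 32 - 8 V$ ($m{\left(T,V \right)} = 8 \left(4 - V\right) = 32 - 8 V$)
$m{\left(-2,M{\left(-4 \right)} \right)} 525 = \left(32 - 8 \sqrt{2} \sqrt{-4}\right) 525 = \left(32 - 8 \sqrt{2} \cdot 2 i\right) 525 = \left(32 - 8 \cdot 2 i \sqrt{2}\right) 525 = \left(32 - 16 i \sqrt{2}\right) 525 = 16800 - 8400 i \sqrt{2}$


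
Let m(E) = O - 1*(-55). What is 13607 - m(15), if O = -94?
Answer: 13646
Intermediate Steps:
m(E) = -39 (m(E) = -94 - 1*(-55) = -94 + 55 = -39)
13607 - m(15) = 13607 - 1*(-39) = 13607 + 39 = 13646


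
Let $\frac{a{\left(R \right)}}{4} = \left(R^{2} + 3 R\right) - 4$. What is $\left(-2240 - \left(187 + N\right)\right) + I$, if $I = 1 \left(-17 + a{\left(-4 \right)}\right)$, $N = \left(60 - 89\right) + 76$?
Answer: $-2491$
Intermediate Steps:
$a{\left(R \right)} = -16 + 4 R^{2} + 12 R$ ($a{\left(R \right)} = 4 \left(\left(R^{2} + 3 R\right) - 4\right) = 4 \left(-4 + R^{2} + 3 R\right) = -16 + 4 R^{2} + 12 R$)
$N = 47$ ($N = -29 + 76 = 47$)
$I = -17$ ($I = 1 \left(-17 + \left(-16 + 4 \left(-4\right)^{2} + 12 \left(-4\right)\right)\right) = 1 \left(-17 - 0\right) = 1 \left(-17 + 0\right) = 1 \left(-17\right) = -17$)
$\left(-2240 - \left(187 + N\right)\right) + I = \left(-2240 - \left(187 + 47\right)\right) - 17 = \left(-2240 - 234\right) - 17 = -2474 - 17 = -2491$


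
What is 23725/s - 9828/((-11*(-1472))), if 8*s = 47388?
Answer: 14815411/4359696 ≈ 3.3983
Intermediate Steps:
s = 11847/2 (s = (⅛)*47388 = 11847/2 ≈ 5923.5)
23725/s - 9828/((-11*(-1472))) = 23725/(11847/2) - 9828/((-11*(-1472))) = 23725*(2/11847) - 9828/16192 = 47450/11847 - 9828*1/16192 = 47450/11847 - 2457/4048 = 14815411/4359696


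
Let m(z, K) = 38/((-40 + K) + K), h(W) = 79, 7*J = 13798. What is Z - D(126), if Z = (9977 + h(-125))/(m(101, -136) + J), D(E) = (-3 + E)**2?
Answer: -32551997643/2152355 ≈ -15124.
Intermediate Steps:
J = 13798/7 (J = (1/7)*13798 = 13798/7 ≈ 1971.1)
m(z, K) = 38/(-40 + 2*K)
Z = 10981152/2152355 (Z = (9977 + 79)/(19/(-20 - 136) + 13798/7) = 10056/(19/(-156) + 13798/7) = 10056/(19*(-1/156) + 13798/7) = 10056/(-19/156 + 13798/7) = 10056/(2152355/1092) = 10056*(1092/2152355) = 10981152/2152355 ≈ 5.1019)
Z - D(126) = 10981152/2152355 - (-3 + 126)**2 = 10981152/2152355 - 1*123**2 = 10981152/2152355 - 1*15129 = 10981152/2152355 - 15129 = -32551997643/2152355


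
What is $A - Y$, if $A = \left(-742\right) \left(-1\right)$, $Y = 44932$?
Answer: $-44190$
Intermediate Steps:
$A = 742$
$A - Y = 742 - 44932 = -44190$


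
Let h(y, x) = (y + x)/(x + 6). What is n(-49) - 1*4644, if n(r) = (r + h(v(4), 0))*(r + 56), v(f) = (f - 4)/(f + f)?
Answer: -4987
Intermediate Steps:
v(f) = (-4 + f)/(2*f) (v(f) = (-4 + f)/((2*f)) = (-4 + f)*(1/(2*f)) = (-4 + f)/(2*f))
h(y, x) = (x + y)/(6 + x)
n(r) = r*(56 + r) (n(r) = (r + (0 + (½)*(-4 + 4)/4)/(6 + 0))*(r + 56) = (r + (0 + (½)*(¼)*0)/6)*(56 + r) = (r + (0 + 0)/6)*(56 + r) = (r + (⅙)*0)*(56 + r) = (r + 0)*(56 + r) = r*(56 + r))
n(-49) - 1*4644 = -49*(56 - 49) - 1*4644 = -49*7 - 4644 = -343 - 4644 = -4987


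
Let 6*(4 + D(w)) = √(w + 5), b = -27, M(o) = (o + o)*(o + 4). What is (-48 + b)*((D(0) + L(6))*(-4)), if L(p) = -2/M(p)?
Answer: -1205 + 50*√5 ≈ -1093.2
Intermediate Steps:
M(o) = 2*o*(4 + o) (M(o) = (2*o)*(4 + o) = 2*o*(4 + o))
L(p) = -1/(p*(4 + p)) (L(p) = -2*1/(2*p*(4 + p)) = -1/(p*(4 + p)))
D(w) = -4 + √(5 + w)/6 (D(w) = -4 + √(w + 5)/6 = -4 + √(5 + w)/6)
(-48 + b)*((D(0) + L(6))*(-4)) = (-48 - 27)*(((-4 + √(5 + 0)/6) - 1/(6*(4 + 6)))*(-4)) = -75*((-4 + √5/6) - 1*⅙/10)*(-4) = -75*((-4 + √5/6) - 1*⅙*⅒)*(-4) = -75*((-4 + √5/6) - 1/60)*(-4) = -75*(-241/60 + √5/6)*(-4) = -75*(241/15 - 2*√5/3) = -1205 + 50*√5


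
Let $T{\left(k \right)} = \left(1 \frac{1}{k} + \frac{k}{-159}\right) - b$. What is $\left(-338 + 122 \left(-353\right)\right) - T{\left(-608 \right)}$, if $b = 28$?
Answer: $- \frac{4193614177}{96672} \approx -43380.0$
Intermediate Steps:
$T{\left(k \right)} = -28 + \frac{1}{k} - \frac{k}{159}$ ($T{\left(k \right)} = \left(1 \frac{1}{k} + \frac{k}{-159}\right) - 28 = \left(\frac{1}{k} + k \left(- \frac{1}{159}\right)\right) - 28 = \left(\frac{1}{k} - \frac{k}{159}\right) - 28 = -28 + \frac{1}{k} - \frac{k}{159}$)
$\left(-338 + 122 \left(-353\right)\right) - T{\left(-608 \right)} = \left(-338 + 122 \left(-353\right)\right) - \left(-28 + \frac{1}{-608} - - \frac{608}{159}\right) = \left(-338 - 43066\right) - \left(-28 - \frac{1}{608} + \frac{608}{159}\right) = -43404 - - \frac{2337311}{96672} = -43404 + \frac{2337311}{96672} = - \frac{4193614177}{96672}$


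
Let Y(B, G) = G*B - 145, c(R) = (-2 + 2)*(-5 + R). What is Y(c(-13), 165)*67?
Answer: -9715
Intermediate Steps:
c(R) = 0 (c(R) = 0*(-5 + R) = 0)
Y(B, G) = -145 + B*G (Y(B, G) = B*G - 145 = -145 + B*G)
Y(c(-13), 165)*67 = (-145 + 0*165)*67 = (-145 + 0)*67 = -145*67 = -9715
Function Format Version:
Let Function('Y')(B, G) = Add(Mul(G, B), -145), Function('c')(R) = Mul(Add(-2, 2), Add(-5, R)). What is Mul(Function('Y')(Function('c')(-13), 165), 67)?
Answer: -9715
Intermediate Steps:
Function('c')(R) = 0 (Function('c')(R) = Mul(0, Add(-5, R)) = 0)
Function('Y')(B, G) = Add(-145, Mul(B, G)) (Function('Y')(B, G) = Add(Mul(B, G), -145) = Add(-145, Mul(B, G)))
Mul(Function('Y')(Function('c')(-13), 165), 67) = Mul(Add(-145, Mul(0, 165)), 67) = Mul(Add(-145, 0), 67) = Mul(-145, 67) = -9715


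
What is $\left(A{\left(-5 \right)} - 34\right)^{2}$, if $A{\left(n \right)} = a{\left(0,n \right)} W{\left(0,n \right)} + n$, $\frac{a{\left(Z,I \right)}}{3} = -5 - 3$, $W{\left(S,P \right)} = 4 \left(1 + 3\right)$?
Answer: $178929$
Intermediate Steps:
$W{\left(S,P \right)} = 16$ ($W{\left(S,P \right)} = 4 \cdot 4 = 16$)
$a{\left(Z,I \right)} = -24$ ($a{\left(Z,I \right)} = 3 \left(-5 - 3\right) = 3 \left(-8\right) = -24$)
$A{\left(n \right)} = -384 + n$ ($A{\left(n \right)} = \left(-24\right) 16 + n = -384 + n$)
$\left(A{\left(-5 \right)} - 34\right)^{2} = \left(\left(-384 - 5\right) - 34\right)^{2} = \left(-389 - 34\right)^{2} = \left(-423\right)^{2} = 178929$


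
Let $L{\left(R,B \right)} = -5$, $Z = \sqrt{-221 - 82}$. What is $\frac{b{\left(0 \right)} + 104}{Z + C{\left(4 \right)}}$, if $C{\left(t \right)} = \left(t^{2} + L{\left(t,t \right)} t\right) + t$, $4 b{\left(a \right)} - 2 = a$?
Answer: $- \frac{209 i \sqrt{303}}{606} \approx - 6.0034 i$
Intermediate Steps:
$Z = i \sqrt{303}$ ($Z = \sqrt{-303} = i \sqrt{303} \approx 17.407 i$)
$b{\left(a \right)} = \frac{1}{2} + \frac{a}{4}$
$C{\left(t \right)} = t^{2} - 4 t$ ($C{\left(t \right)} = \left(t^{2} - 5 t\right) + t = t^{2} - 4 t$)
$\frac{b{\left(0 \right)} + 104}{Z + C{\left(4 \right)}} = \frac{\left(\frac{1}{2} + \frac{1}{4} \cdot 0\right) + 104}{i \sqrt{303} + 4 \left(-4 + 4\right)} = \frac{\left(\frac{1}{2} + 0\right) + 104}{i \sqrt{303} + 4 \cdot 0} = \frac{\frac{1}{2} + 104}{i \sqrt{303} + 0} = \frac{209}{2 i \sqrt{303}} = \frac{209 \left(- \frac{i \sqrt{303}}{303}\right)}{2} = - \frac{209 i \sqrt{303}}{606}$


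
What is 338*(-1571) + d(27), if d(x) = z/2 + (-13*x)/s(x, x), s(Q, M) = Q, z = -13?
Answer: -1062035/2 ≈ -5.3102e+5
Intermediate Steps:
d(x) = -39/2 (d(x) = -13/2 + (-13*x)/x = -13*1/2 - 13 = -13/2 - 13 = -39/2)
338*(-1571) + d(27) = 338*(-1571) - 39/2 = -530998 - 39/2 = -1062035/2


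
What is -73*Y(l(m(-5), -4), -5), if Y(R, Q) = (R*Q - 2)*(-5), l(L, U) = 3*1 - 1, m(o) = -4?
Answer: -4380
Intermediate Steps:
l(L, U) = 2 (l(L, U) = 3 - 1 = 2)
Y(R, Q) = 10 - 5*Q*R (Y(R, Q) = (Q*R - 2)*(-5) = (-2 + Q*R)*(-5) = 10 - 5*Q*R)
-73*Y(l(m(-5), -4), -5) = -73*(10 - 5*(-5)*2) = -73*(10 + 50) = -73*60 = -4380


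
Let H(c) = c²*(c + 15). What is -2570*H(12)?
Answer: -9992160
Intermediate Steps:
H(c) = c²*(15 + c)
-2570*H(12) = -2570*12²*(15 + 12) = -370080*27 = -2570*3888 = -9992160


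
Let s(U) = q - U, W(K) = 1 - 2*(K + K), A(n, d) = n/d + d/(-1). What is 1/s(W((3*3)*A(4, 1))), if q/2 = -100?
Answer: -1/93 ≈ -0.010753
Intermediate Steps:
A(n, d) = -d + n/d (A(n, d) = n/d + d*(-1) = n/d - d = -d + n/d)
q = -200 (q = 2*(-100) = -200)
W(K) = 1 - 4*K
s(U) = -200 - U
1/s(W((3*3)*A(4, 1))) = 1/(-200 - (1 - 4*3*3*(-1*1 + 4/1))) = 1/(-200 - (1 - 36*(-1 + 4*1))) = 1/(-200 - (1 - 36*(-1 + 4))) = 1/(-200 - (1 - 36*3)) = 1/(-200 - (1 - 4*27)) = 1/(-200 - (1 - 108)) = 1/(-200 - 1*(-107)) = 1/(-200 + 107) = 1/(-93) = -1/93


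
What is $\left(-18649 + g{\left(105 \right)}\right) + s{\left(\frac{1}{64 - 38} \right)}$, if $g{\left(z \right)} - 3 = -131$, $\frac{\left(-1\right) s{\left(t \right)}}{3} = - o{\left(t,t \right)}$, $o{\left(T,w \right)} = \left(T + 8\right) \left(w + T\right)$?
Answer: $- \frac{6345999}{338} \approx -18775.0$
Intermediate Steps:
$o{\left(T,w \right)} = \left(8 + T\right) \left(T + w\right)$
$s{\left(t \right)} = 6 t^{2} + 48 t$ ($s{\left(t \right)} = - 3 \left(- (t^{2} + 8 t + 8 t + t t)\right) = - 3 \left(- (t^{2} + 8 t + 8 t + t^{2})\right) = - 3 \left(- (2 t^{2} + 16 t)\right) = - 3 \left(- 16 t - 2 t^{2}\right) = 6 t^{2} + 48 t$)
$g{\left(z \right)} = -128$ ($g{\left(z \right)} = 3 - 131 = -128$)
$\left(-18649 + g{\left(105 \right)}\right) + s{\left(\frac{1}{64 - 38} \right)} = \left(-18649 - 128\right) + \frac{6 \left(8 + \frac{1}{64 - 38}\right)}{64 - 38} = -18777 + \frac{6 \left(8 + \frac{1}{26}\right)}{26} = -18777 + 6 \cdot \frac{1}{26} \left(8 + \frac{1}{26}\right) = -18777 + 6 \cdot \frac{1}{26} \cdot \frac{209}{26} = -18777 + \frac{627}{338} = - \frac{6345999}{338}$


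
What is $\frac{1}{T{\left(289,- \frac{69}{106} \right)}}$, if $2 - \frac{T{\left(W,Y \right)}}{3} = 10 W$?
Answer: $- \frac{1}{8664} \approx -0.00011542$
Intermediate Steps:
$T{\left(W,Y \right)} = 6 - 30 W$ ($T{\left(W,Y \right)} = 6 - 3 \cdot 10 W = 6 - 30 W$)
$\frac{1}{T{\left(289,- \frac{69}{106} \right)}} = \frac{1}{6 - 8670} = \frac{1}{-8664} = - \frac{1}{8664}$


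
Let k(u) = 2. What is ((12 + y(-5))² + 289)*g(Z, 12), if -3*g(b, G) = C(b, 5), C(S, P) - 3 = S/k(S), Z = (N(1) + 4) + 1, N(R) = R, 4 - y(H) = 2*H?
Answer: -1930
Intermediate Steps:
y(H) = 4 - 2*H
Z = 6 (Z = (1 + 4) + 1 = 5 + 1 = 6)
C(S, P) = 3 + S/2
g(b, G) = -1 - b/6 (g(b, G) = -(3 + b/2)/3 = -1 - b/6)
((12 + y(-5))² + 289)*g(Z, 12) = ((12 + (4 - 2*(-5)))² + 289)*(-1 - ⅙*6) = ((12 + (4 + 10))² + 289)*(-1 - 1) = ((12 + 14)² + 289)*(-2) = (26² + 289)*(-2) = (676 + 289)*(-2) = 965*(-2) = -1930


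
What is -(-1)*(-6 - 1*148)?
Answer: -154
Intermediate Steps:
-(-1)*(-6 - 1*148) = -(-1)*(-6 - 148) = -(-1)*(-154) = -1*154 = -154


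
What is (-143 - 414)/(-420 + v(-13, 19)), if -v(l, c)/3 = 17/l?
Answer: 7241/5409 ≈ 1.3387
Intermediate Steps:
v(l, c) = -51/l
(-143 - 414)/(-420 + v(-13, 19)) = (-143 - 414)/(-420 - 51/(-13)) = -557/(-420 - 51*(-1/13)) = -557/(-420 + 51/13) = -557/(-5409/13) = -557*(-13/5409) = 7241/5409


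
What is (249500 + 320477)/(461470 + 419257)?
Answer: 569977/880727 ≈ 0.64717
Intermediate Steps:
(249500 + 320477)/(461470 + 419257) = 569977/880727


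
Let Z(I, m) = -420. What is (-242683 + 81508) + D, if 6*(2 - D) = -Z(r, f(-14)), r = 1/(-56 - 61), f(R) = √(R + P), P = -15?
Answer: -161243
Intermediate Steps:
f(R) = √(-15 + R) (f(R) = √(R - 15) = √(-15 + R))
r = -1/117 (r = 1/(-117) = -1/117 ≈ -0.0085470)
D = -68 (D = 2 - (-1)*(-420)/6 = 2 - ⅙*420 = 2 - 70 = -68)
(-242683 + 81508) + D = (-242683 + 81508) - 68 = -161175 - 68 = -161243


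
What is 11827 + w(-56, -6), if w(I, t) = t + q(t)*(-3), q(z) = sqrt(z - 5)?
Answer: 11821 - 3*I*sqrt(11) ≈ 11821.0 - 9.9499*I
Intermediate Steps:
q(z) = sqrt(-5 + z)
w(I, t) = t - 3*sqrt(-5 + t) (w(I, t) = t + sqrt(-5 + t)*(-3) = t - 3*sqrt(-5 + t))
11827 + w(-56, -6) = 11827 + (-6 - 3*sqrt(-5 - 6)) = 11827 + (-6 - 3*I*sqrt(11)) = 11821 - 3*I*sqrt(11)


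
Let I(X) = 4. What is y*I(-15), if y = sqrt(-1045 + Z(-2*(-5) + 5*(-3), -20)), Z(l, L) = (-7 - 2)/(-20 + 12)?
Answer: I*sqrt(16702) ≈ 129.24*I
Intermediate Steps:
Z(l, L) = 9/8 (Z(l, L) = -9/(-8) = -9*(-1/8) = 9/8)
y = I*sqrt(16702)/4 (y = sqrt(-1045 + 9/8) = sqrt(-8351/8) = I*sqrt(16702)/4 ≈ 32.309*I)
y*I(-15) = (I*sqrt(16702)/4)*4 = I*sqrt(16702)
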